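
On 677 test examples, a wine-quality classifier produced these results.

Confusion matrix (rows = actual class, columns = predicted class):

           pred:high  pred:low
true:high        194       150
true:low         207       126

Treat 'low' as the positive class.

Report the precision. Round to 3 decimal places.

Precision = TP/(TP+FP) = 126/(126+150) = 126/276 = 0.457

0.457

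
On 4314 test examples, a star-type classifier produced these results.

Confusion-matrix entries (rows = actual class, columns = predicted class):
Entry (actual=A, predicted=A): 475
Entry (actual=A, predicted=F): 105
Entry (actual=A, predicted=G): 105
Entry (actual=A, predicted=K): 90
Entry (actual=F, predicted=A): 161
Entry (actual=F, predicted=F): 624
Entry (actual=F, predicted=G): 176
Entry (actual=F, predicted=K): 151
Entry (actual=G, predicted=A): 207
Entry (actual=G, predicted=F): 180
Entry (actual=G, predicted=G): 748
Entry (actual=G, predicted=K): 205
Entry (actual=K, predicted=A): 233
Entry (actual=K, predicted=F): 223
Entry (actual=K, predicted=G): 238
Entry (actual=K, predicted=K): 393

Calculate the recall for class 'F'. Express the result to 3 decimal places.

0.561

One-vs-rest for 'F': TP = diagonal; FP = other classes predicted 'F'; FN = 'F' predicted as other.
recall = TP/(TP+FN).
F: TP=624, FN=161+176+151=488 → 624/1112 = 0.5612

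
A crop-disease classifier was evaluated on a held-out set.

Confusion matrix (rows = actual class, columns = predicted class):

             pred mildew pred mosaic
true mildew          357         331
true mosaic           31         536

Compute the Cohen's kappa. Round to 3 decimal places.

0.444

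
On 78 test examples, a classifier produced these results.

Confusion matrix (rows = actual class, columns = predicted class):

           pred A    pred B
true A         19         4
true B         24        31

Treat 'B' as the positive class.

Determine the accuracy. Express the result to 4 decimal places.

0.6410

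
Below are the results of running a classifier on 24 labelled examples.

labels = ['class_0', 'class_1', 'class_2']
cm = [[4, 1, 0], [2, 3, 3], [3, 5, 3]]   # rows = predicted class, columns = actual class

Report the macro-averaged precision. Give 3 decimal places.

Per-class precision (TP/(TP+FP)):
  class_0: TP=4, FP=1+0=1 → 4/5 = 0.8000
  class_1: TP=3, FP=2+3=5 → 3/8 = 0.3750
  class_2: TP=3, FP=3+5=8 → 3/11 = 0.2727
Macro-precision = mean = (0.8000 + 0.3750 + 0.2727) / 3 = 0.483

0.483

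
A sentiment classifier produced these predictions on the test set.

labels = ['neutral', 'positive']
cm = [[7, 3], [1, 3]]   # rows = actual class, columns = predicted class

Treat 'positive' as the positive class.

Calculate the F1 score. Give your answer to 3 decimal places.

Precision = TP/(TP+FP) = 3/6 = 0.5000
Recall = TP/(TP+FN) = 3/4 = 0.7500
F1 = 2·TP/(2·TP+FP+FN) = 6/10 = 0.600

0.600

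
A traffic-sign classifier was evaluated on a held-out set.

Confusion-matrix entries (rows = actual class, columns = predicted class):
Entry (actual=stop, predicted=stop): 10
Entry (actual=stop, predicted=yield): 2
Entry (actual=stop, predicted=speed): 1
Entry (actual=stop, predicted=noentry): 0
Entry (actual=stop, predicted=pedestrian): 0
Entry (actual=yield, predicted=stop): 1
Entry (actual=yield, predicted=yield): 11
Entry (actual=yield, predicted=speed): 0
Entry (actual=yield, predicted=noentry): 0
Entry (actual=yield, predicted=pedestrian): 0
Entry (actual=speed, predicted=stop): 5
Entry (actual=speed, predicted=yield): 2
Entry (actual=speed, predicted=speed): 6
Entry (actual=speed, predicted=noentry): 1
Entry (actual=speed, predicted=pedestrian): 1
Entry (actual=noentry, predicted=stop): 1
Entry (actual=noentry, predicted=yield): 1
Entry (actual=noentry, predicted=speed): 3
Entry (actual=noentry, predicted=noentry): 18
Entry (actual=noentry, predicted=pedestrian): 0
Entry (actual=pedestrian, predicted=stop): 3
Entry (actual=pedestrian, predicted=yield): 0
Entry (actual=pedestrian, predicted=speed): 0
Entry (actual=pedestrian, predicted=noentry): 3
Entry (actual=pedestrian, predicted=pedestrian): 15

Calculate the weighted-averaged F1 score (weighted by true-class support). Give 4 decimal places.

Per-class F1 score (2·TP/(2·TP+FP+FN)):
  stop: TP=10, FP=1+5+1+3=10, FN=2+1+0+0=3 → 20/33 = 0.60606
  yield: TP=11, FP=2+2+1+0=5, FN=1+0+0+0=1 → 22/28 = 0.78571
  speed: TP=6, FP=1+0+3+0=4, FN=5+2+1+1=9 → 12/25 = 0.48000
  noentry: TP=18, FP=0+0+1+3=4, FN=1+1+3+0=5 → 36/45 = 0.80000
  pedestrian: TP=15, FP=0+0+1+0=1, FN=3+0+0+3=6 → 30/37 = 0.81081
Weighted-F1 score = Σ (supportᵢ/N)·F1 scoreᵢ with N=84: (13/84)·0.60606 + (12/84)·0.78571 + (15/84)·0.48000 + (23/84)·0.80000 + (21/84)·0.81081 = 0.7135

0.7135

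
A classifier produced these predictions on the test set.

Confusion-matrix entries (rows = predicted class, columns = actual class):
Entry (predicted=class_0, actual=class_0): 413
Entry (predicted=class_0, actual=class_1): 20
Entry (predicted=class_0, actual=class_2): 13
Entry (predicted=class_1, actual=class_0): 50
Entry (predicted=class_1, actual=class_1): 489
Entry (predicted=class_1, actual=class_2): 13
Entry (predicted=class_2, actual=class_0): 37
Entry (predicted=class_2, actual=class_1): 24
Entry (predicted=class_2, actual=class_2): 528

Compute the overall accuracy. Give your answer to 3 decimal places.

Accuracy = trace / total = (413+489+528=1430) / 1587 = 1430/1587 = 0.901

0.901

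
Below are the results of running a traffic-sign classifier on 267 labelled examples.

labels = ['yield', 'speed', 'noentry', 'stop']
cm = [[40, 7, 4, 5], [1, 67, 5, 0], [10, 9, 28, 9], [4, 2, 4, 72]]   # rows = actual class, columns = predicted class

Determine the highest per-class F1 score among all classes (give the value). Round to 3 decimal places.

Per-class F1 score (2·TP/(2·TP+FP+FN)):
  yield: TP=40, FP=1+10+4=15, FN=7+4+5=16 → 80/111 = 0.7207
  speed: TP=67, FP=7+9+2=18, FN=1+5+0=6 → 134/158 = 0.8481
  noentry: TP=28, FP=4+5+4=13, FN=10+9+9=28 → 56/97 = 0.5773
  stop: TP=72, FP=5+0+9=14, FN=4+2+4=10 → 144/168 = 0.8571
Highest is class 'stop' with F1 score = 0.857.

0.857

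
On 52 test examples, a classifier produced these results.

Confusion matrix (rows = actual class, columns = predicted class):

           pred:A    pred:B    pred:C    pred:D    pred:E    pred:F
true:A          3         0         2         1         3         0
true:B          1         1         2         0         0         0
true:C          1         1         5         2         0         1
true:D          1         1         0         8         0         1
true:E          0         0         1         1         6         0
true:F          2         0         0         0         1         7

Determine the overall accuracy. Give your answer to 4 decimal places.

0.5769

Accuracy = trace / total = (3+1+5+8+6+7=30) / 52 = 30/52 = 0.5769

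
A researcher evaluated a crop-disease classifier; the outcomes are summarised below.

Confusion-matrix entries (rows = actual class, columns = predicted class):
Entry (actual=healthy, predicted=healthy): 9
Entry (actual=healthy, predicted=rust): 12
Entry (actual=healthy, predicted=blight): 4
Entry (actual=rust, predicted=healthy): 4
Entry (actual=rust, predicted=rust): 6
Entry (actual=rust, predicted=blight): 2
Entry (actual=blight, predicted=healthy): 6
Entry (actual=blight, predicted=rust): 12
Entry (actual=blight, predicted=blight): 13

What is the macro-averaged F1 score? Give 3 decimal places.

0.405

Per-class F1 score (2·TP/(2·TP+FP+FN)):
  healthy: TP=9, FP=4+6=10, FN=12+4=16 → 18/44 = 0.4091
  rust: TP=6, FP=12+12=24, FN=4+2=6 → 12/42 = 0.2857
  blight: TP=13, FP=4+2=6, FN=6+12=18 → 26/50 = 0.5200
Macro-F1 score = mean = (0.4091 + 0.2857 + 0.5200) / 3 = 0.405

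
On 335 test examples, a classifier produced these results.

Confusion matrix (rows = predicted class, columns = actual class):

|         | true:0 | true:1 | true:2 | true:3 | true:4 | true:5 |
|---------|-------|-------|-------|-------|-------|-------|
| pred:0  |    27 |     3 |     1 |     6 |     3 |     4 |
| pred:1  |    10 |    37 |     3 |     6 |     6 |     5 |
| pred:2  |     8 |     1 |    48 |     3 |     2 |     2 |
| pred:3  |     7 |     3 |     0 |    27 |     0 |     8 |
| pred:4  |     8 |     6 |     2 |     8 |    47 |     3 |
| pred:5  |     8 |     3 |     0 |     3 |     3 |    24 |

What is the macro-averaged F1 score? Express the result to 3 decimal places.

0.619

Per-class F1 score (2·TP/(2·TP+FP+FN)):
  0: TP=27, FP=3+1+6+3+4=17, FN=10+8+7+8+8=41 → 54/112 = 0.4821
  1: TP=37, FP=10+3+6+6+5=30, FN=3+1+3+6+3=16 → 74/120 = 0.6167
  2: TP=48, FP=8+1+3+2+2=16, FN=1+3+0+2+0=6 → 96/118 = 0.8136
  3: TP=27, FP=7+3+0+0+8=18, FN=6+6+3+8+3=26 → 54/98 = 0.5510
  4: TP=47, FP=8+6+2+8+3=27, FN=3+6+2+0+3=14 → 94/135 = 0.6963
  5: TP=24, FP=8+3+0+3+3=17, FN=4+5+2+8+3=22 → 48/87 = 0.5517
Macro-F1 score = mean = (0.4821 + 0.6167 + 0.8136 + 0.5510 + 0.6963 + 0.5517) / 6 = 0.619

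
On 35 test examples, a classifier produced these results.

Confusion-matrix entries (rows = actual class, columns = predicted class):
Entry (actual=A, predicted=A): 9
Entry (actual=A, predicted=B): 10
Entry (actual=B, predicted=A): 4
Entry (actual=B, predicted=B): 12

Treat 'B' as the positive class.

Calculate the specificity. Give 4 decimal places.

0.4737

Specificity = TN/(TN+FP) = 9/(9+10) = 0.4737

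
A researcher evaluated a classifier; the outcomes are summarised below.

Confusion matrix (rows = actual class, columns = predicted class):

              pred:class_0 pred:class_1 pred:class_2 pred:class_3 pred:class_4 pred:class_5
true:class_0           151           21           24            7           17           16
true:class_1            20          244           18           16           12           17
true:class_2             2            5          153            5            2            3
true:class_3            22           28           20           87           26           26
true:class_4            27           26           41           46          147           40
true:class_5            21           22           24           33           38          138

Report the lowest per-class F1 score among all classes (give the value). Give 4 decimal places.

0.4318

Per-class F1 score (2·TP/(2·TP+FP+FN)):
  class_0: TP=151, FP=20+2+22+27+21=92, FN=21+24+7+17+16=85 → 302/479 = 0.63048
  class_1: TP=244, FP=21+5+28+26+22=102, FN=20+18+16+12+17=83 → 488/673 = 0.72511
  class_2: TP=153, FP=24+18+20+41+24=127, FN=2+5+5+2+3=17 → 306/450 = 0.68000
  class_3: TP=87, FP=7+16+5+46+33=107, FN=22+28+20+26+26=122 → 174/403 = 0.43176
  class_4: TP=147, FP=17+12+2+26+38=95, FN=27+26+41+46+40=180 → 294/569 = 0.51670
  class_5: TP=138, FP=16+17+3+26+40=102, FN=21+22+24+33+38=138 → 276/516 = 0.53488
Lowest is class 'class_3' with F1 score = 0.4318.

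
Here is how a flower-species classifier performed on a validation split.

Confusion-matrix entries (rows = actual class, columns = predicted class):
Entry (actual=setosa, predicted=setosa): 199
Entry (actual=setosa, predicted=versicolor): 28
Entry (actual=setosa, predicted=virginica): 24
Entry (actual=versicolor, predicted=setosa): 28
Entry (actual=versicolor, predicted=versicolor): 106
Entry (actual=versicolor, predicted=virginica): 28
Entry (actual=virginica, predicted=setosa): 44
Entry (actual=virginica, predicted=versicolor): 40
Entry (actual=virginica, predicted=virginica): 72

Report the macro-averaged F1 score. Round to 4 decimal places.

Per-class F1 score (2·TP/(2·TP+FP+FN)):
  setosa: TP=199, FP=28+44=72, FN=28+24=52 → 398/522 = 0.76245
  versicolor: TP=106, FP=28+40=68, FN=28+28=56 → 212/336 = 0.63095
  virginica: TP=72, FP=24+28=52, FN=44+40=84 → 144/280 = 0.51429
Macro-F1 score = mean = (0.76245 + 0.63095 + 0.51429) / 3 = 0.6359

0.6359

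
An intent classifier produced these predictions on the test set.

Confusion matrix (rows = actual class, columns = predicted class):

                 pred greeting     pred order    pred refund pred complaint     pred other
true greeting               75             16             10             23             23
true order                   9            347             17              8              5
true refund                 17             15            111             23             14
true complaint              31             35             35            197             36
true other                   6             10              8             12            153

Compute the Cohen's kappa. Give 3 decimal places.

Observed agreement pₒ = trace/N = 883/1236 = 0.7144
Expected agreement pₑ = Σ (rowᵢ·colᵢ)/N² = (147·138 + 386·423 + 180·181 + 334·263 + 189·231)/1236² = 0.2276
κ = (pₒ − pₑ)/(1 − pₑ) = (0.7144 − 0.2276)/(1 − 0.2276) = 0.630

0.630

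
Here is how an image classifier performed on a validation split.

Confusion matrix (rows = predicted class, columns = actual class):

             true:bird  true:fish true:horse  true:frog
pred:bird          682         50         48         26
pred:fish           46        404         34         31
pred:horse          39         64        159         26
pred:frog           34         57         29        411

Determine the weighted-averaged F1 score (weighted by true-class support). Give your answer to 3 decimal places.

0.774

Per-class F1 score (2·TP/(2·TP+FP+FN)):
  bird: TP=682, FP=50+48+26=124, FN=46+39+34=119 → 1364/1607 = 0.8488
  fish: TP=404, FP=46+34+31=111, FN=50+64+57=171 → 808/1090 = 0.7413
  horse: TP=159, FP=39+64+26=129, FN=48+34+29=111 → 318/558 = 0.5699
  frog: TP=411, FP=34+57+29=120, FN=26+31+26=83 → 822/1025 = 0.8020
Weighted-F1 score = Σ (supportᵢ/N)·F1 scoreᵢ with N=2140: (801/2140)·0.8488 + (575/2140)·0.7413 + (270/2140)·0.5699 + (494/2140)·0.8020 = 0.774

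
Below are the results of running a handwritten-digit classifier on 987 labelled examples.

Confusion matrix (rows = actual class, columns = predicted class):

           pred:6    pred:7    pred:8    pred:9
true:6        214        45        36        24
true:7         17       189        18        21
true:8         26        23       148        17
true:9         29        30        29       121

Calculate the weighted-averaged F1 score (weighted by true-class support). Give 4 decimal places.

0.6800

Per-class F1 score (2·TP/(2·TP+FP+FN)):
  6: TP=214, FP=17+26+29=72, FN=45+36+24=105 → 428/605 = 0.70744
  7: TP=189, FP=45+23+30=98, FN=17+18+21=56 → 378/532 = 0.71053
  8: TP=148, FP=36+18+29=83, FN=26+23+17=66 → 296/445 = 0.66517
  9: TP=121, FP=24+21+17=62, FN=29+30+29=88 → 242/392 = 0.61735
Weighted-F1 score = Σ (supportᵢ/N)·F1 scoreᵢ with N=987: (319/987)·0.70744 + (245/987)·0.71053 + (214/987)·0.66517 + (209/987)·0.61735 = 0.6800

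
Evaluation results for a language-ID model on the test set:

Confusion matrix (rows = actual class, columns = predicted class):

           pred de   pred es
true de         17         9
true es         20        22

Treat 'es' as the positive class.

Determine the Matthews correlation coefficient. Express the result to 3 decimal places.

MCC = (TP·TN − FP·FN) / √((TP+FP)(TP+FN)(TN+FP)(TN+FN))
Numerator = 22·17 − 9·20 = 194
Denominator = √(31·42·26·37) = √1252524 = 1119.1622
MCC = 194 / 1119.1622 = 0.173

0.173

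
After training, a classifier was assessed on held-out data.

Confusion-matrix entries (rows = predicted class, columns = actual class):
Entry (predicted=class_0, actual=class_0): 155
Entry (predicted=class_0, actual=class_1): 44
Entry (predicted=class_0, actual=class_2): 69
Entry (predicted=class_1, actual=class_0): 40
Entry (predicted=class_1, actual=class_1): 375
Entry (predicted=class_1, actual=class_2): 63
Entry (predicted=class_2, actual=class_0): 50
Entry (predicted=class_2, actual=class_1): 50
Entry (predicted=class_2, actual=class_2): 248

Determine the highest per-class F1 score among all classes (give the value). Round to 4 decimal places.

Per-class F1 score (2·TP/(2·TP+FP+FN)):
  class_0: TP=155, FP=44+69=113, FN=40+50=90 → 310/513 = 0.60429
  class_1: TP=375, FP=40+63=103, FN=44+50=94 → 750/947 = 0.79197
  class_2: TP=248, FP=50+50=100, FN=69+63=132 → 496/728 = 0.68132
Highest is class 'class_1' with F1 score = 0.7920.

0.7920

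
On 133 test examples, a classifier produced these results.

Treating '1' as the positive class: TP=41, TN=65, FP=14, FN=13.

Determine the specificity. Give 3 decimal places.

0.823

Specificity = TN/(TN+FP) = 65/(65+14) = 0.823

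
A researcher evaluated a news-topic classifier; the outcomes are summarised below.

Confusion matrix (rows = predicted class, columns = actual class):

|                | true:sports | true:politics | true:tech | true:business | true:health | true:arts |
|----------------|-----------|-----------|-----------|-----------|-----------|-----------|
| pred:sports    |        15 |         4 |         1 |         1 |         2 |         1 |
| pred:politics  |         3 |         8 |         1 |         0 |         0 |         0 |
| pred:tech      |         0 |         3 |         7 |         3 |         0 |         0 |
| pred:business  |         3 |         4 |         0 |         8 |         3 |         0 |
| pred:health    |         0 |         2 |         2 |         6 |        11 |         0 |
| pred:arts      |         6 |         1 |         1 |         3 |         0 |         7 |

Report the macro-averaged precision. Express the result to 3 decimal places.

Per-class precision (TP/(TP+FP)):
  sports: TP=15, FP=4+1+1+2+1=9 → 15/24 = 0.6250
  politics: TP=8, FP=3+1+0+0+0=4 → 8/12 = 0.6667
  tech: TP=7, FP=0+3+3+0+0=6 → 7/13 = 0.5385
  business: TP=8, FP=3+4+0+3+0=10 → 8/18 = 0.4444
  health: TP=11, FP=0+2+2+6+0=10 → 11/21 = 0.5238
  arts: TP=7, FP=6+1+1+3+0=11 → 7/18 = 0.3889
Macro-precision = mean = (0.6250 + 0.6667 + 0.5385 + 0.4444 + 0.5238 + 0.3889) / 6 = 0.531

0.531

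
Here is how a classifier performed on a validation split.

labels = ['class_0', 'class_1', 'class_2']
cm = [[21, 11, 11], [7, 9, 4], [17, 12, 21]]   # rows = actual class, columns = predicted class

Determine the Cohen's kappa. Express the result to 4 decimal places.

Observed agreement pₒ = trace/N = 51/113 = 0.45133
Expected agreement pₑ = Σ (rowᵢ·colᵢ)/N² = (43·45 + 20·32 + 50·36)/113² = 0.34263
κ = (pₒ − pₑ)/(1 − pₑ) = (0.45133 − 0.34263)/(1 − 0.34263) = 0.1654

0.1654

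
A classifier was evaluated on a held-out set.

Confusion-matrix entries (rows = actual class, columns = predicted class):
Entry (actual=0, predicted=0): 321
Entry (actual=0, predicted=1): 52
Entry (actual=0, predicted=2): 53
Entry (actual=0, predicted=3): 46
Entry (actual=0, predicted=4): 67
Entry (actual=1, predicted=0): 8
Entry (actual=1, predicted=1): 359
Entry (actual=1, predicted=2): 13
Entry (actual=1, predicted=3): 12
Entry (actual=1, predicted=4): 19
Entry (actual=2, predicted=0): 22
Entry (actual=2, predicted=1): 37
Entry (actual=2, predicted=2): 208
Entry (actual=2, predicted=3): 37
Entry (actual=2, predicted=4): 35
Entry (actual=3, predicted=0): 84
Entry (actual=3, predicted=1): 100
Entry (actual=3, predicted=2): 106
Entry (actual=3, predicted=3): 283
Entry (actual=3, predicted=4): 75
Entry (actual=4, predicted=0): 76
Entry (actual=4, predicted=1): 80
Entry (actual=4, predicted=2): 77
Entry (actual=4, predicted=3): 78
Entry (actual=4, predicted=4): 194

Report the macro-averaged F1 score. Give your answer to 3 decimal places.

0.554

Per-class F1 score (2·TP/(2·TP+FP+FN)):
  0: TP=321, FP=8+22+84+76=190, FN=52+53+46+67=218 → 642/1050 = 0.6114
  1: TP=359, FP=52+37+100+80=269, FN=8+13+12+19=52 → 718/1039 = 0.6910
  2: TP=208, FP=53+13+106+77=249, FN=22+37+37+35=131 → 416/796 = 0.5226
  3: TP=283, FP=46+12+37+78=173, FN=84+100+106+75=365 → 566/1104 = 0.5127
  4: TP=194, FP=67+19+35+75=196, FN=76+80+77+78=311 → 388/895 = 0.4335
Macro-F1 score = mean = (0.6114 + 0.6910 + 0.5226 + 0.5127 + 0.4335) / 5 = 0.554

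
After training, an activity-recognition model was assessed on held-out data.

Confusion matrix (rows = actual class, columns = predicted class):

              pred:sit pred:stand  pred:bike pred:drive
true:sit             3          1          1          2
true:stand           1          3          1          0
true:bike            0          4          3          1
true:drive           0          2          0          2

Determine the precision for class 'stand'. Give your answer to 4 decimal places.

0.3000

One-vs-rest for 'stand': TP = diagonal; FP = other classes predicted 'stand'; FN = 'stand' predicted as other.
precision = TP/(TP+FP).
stand: TP=3, FP=1+4+2=7 → 3/10 = 0.30000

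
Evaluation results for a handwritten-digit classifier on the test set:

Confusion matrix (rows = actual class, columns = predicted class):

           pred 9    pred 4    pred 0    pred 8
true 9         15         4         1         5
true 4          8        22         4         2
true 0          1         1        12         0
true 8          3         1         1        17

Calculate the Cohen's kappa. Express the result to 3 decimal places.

0.567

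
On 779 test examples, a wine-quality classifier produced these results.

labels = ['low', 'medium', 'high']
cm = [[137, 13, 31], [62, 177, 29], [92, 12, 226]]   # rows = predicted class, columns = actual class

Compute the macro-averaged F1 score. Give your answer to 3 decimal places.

Per-class F1 score (2·TP/(2·TP+FP+FN)):
  low: TP=137, FP=13+31=44, FN=62+92=154 → 274/472 = 0.5805
  medium: TP=177, FP=62+29=91, FN=13+12=25 → 354/470 = 0.7532
  high: TP=226, FP=92+12=104, FN=31+29=60 → 452/616 = 0.7338
Macro-F1 score = mean = (0.5805 + 0.7532 + 0.7338) / 3 = 0.689

0.689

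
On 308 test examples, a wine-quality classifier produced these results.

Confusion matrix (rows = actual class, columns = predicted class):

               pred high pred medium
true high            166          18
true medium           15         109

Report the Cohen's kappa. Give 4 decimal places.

0.7781

Observed agreement pₒ = trace/N = 275/308 = 0.89286
Expected agreement pₑ = Σ (rowᵢ·colᵢ)/N² = (184·181 + 124·127)/308² = 0.51708
κ = (pₒ − pₑ)/(1 − pₑ) = (0.89286 − 0.51708)/(1 − 0.51708) = 0.7781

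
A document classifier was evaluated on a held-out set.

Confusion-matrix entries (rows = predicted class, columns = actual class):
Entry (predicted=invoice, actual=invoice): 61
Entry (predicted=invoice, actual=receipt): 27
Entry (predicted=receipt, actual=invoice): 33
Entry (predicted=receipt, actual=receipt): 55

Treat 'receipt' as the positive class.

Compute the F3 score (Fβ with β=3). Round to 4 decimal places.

Fβ = (1+β²)·TP / ((1+β²)·TP + β²·FN + FP), with β²=9
= 10·55 / (10·55 + 9·27 + 33) = 0.6659

0.6659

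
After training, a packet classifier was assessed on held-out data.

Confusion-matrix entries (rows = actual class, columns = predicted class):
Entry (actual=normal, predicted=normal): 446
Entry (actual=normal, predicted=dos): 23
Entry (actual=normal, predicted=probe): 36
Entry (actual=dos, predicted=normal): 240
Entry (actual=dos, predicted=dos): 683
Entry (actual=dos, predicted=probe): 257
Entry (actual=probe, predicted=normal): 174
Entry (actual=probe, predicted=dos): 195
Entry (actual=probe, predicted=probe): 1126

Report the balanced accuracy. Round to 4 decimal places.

0.7384

Balanced accuracy = mean of per-class recall.
  normal: recall = 446/505 = 0.88317
  dos: recall = 683/1180 = 0.57881
  probe: recall = 1126/1495 = 0.75318
Mean = (0.88317 + 0.57881 + 0.75318) / 3 = 0.7384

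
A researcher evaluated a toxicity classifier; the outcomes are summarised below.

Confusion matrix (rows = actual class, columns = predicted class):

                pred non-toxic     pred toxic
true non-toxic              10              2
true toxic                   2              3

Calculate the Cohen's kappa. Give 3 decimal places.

0.433

Observed agreement pₒ = trace/N = 13/17 = 0.7647
Expected agreement pₑ = Σ (rowᵢ·colᵢ)/N² = (12·12 + 5·5)/17² = 0.5848
κ = (pₒ − pₑ)/(1 − pₑ) = (0.7647 − 0.5848)/(1 − 0.5848) = 0.433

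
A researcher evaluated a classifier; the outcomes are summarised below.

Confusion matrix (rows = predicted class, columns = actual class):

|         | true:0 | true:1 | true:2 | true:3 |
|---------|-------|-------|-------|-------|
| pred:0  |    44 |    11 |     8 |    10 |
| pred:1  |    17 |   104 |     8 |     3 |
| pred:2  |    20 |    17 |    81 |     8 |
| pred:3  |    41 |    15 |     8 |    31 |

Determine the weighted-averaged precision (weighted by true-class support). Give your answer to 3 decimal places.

0.643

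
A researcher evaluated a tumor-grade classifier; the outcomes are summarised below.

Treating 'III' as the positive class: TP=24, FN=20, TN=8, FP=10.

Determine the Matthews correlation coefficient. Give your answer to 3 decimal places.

MCC = (TP·TN − FP·FN) / √((TP+FP)(TP+FN)(TN+FP)(TN+FN))
Numerator = 24·8 − 10·20 = -8
Denominator = √(34·44·18·28) = √753984 = 868.3225
MCC = -8 / 868.3225 = -0.009

-0.009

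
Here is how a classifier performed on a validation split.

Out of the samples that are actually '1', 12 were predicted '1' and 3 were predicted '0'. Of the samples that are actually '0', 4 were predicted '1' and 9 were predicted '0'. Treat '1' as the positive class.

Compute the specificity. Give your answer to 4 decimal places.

Specificity = TN/(TN+FP) = 9/(9+4) = 0.6923

0.6923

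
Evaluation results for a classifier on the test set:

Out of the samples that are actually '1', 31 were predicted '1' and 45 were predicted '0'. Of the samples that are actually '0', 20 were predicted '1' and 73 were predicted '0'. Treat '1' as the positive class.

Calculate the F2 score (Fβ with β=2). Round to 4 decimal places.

Fβ = (1+β²)·TP / ((1+β²)·TP + β²·FN + FP), with β²=4
= 5·31 / (5·31 + 4·45 + 20) = 0.4366

0.4366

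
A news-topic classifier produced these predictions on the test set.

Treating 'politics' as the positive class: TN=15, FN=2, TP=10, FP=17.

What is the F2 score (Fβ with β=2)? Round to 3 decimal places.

0.667

Fβ = (1+β²)·TP / ((1+β²)·TP + β²·FN + FP), with β²=4
= 5·10 / (5·10 + 4·2 + 17) = 0.667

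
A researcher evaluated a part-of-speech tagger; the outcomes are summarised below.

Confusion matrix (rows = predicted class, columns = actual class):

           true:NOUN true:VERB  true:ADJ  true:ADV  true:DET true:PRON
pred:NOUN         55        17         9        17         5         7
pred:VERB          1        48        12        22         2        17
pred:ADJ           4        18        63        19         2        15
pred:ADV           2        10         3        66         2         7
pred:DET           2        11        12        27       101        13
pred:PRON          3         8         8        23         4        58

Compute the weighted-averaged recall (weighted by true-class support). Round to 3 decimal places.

Per-class recall (TP/(TP+FN)):
  NOUN: TP=55, FN=1+4+2+2+3=12 → 55/67 = 0.8209
  VERB: TP=48, FN=17+18+10+11+8=64 → 48/112 = 0.4286
  ADJ: TP=63, FN=9+12+3+12+8=44 → 63/107 = 0.5888
  ADV: TP=66, FN=17+22+19+27+23=108 → 66/174 = 0.3793
  DET: TP=101, FN=5+2+2+2+4=15 → 101/116 = 0.8707
  PRON: TP=58, FN=7+17+15+7+13=59 → 58/117 = 0.4957
Weighted-recall = Σ (supportᵢ/N)·recallᵢ with N=693: (67/693)·0.8209 + (112/693)·0.4286 + (107/693)·0.5888 + (174/693)·0.3793 + (116/693)·0.8707 + (117/693)·0.4957 = 0.564

0.564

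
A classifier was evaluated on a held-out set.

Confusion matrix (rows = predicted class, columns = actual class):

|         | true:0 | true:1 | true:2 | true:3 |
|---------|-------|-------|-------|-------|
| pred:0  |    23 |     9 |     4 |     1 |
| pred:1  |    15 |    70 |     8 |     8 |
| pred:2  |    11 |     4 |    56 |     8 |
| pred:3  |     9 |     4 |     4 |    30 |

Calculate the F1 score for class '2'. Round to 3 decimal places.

0.742

Take TP from the diagonal, FP from the rest of the '2' prediction marginal, FN from the rest of the '2' actual marginal.
F1 score = 2·TP/(2·TP+FP+FN).
2: TP=56, FP=11+4+8=23, FN=4+8+4=16 → 112/151 = 0.7417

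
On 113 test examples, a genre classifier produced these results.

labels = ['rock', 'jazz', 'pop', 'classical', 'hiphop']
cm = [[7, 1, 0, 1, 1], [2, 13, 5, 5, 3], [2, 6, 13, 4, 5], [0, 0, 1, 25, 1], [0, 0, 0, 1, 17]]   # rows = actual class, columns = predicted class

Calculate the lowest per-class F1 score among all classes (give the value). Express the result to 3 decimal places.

0.531

Per-class F1 score (2·TP/(2·TP+FP+FN)):
  rock: TP=7, FP=2+2+0+0=4, FN=1+0+1+1=3 → 14/21 = 0.6667
  jazz: TP=13, FP=1+6+0+0=7, FN=2+5+5+3=15 → 26/48 = 0.5417
  pop: TP=13, FP=0+5+1+0=6, FN=2+6+4+5=17 → 26/49 = 0.5306
  classical: TP=25, FP=1+5+4+1=11, FN=0+0+1+1=2 → 50/63 = 0.7937
  hiphop: TP=17, FP=1+3+5+1=10, FN=0+0+0+1=1 → 34/45 = 0.7556
Lowest is class 'pop' with F1 score = 0.531.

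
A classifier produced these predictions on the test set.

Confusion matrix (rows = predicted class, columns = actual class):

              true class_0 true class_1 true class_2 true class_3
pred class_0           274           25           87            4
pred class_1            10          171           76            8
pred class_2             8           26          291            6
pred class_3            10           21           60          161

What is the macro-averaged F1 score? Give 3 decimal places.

0.725

Per-class F1 score (2·TP/(2·TP+FP+FN)):
  class_0: TP=274, FP=25+87+4=116, FN=10+8+10=28 → 548/692 = 0.7919
  class_1: TP=171, FP=10+76+8=94, FN=25+26+21=72 → 342/508 = 0.6732
  class_2: TP=291, FP=8+26+6=40, FN=87+76+60=223 → 582/845 = 0.6888
  class_3: TP=161, FP=10+21+60=91, FN=4+8+6=18 → 322/431 = 0.7471
Macro-F1 score = mean = (0.7919 + 0.6732 + 0.6888 + 0.7471) / 4 = 0.725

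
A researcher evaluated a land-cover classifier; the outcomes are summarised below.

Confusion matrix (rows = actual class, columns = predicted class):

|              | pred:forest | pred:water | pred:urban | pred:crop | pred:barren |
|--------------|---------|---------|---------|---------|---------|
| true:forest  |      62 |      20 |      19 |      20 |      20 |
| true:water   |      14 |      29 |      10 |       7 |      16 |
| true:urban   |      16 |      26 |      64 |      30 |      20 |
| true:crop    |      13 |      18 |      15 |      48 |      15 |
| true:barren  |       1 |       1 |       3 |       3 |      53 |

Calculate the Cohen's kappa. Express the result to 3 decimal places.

Observed agreement pₒ = trace/N = 256/543 = 0.4715
Expected agreement pₑ = Σ (rowᵢ·colᵢ)/N² = (141·106 + 76·94 + 156·111 + 109·108 + 61·124)/543² = 0.1992
κ = (pₒ − pₑ)/(1 − pₑ) = (0.4715 − 0.1992)/(1 − 0.1992) = 0.340

0.340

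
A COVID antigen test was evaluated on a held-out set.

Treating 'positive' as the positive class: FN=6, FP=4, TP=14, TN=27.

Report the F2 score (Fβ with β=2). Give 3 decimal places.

0.714

Fβ = (1+β²)·TP / ((1+β²)·TP + β²·FN + FP), with β²=4
= 5·14 / (5·14 + 4·6 + 4) = 0.714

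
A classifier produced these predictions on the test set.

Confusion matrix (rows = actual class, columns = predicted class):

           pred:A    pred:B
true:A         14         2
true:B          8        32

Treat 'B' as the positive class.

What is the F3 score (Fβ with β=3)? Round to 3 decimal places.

Fβ = (1+β²)·TP / ((1+β²)·TP + β²·FN + FP), with β²=9
= 10·32 / (10·32 + 9·8 + 2) = 0.812

0.812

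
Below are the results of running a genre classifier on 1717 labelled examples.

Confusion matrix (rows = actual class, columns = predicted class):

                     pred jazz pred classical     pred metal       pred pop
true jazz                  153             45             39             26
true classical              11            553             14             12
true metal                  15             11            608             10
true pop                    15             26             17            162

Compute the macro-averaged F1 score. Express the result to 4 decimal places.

Per-class F1 score (2·TP/(2·TP+FP+FN)):
  jazz: TP=153, FP=11+15+15=41, FN=45+39+26=110 → 306/457 = 0.66958
  classical: TP=553, FP=45+11+26=82, FN=11+14+12=37 → 1106/1225 = 0.90286
  metal: TP=608, FP=39+14+17=70, FN=15+11+10=36 → 1216/1322 = 0.91982
  pop: TP=162, FP=26+12+10=48, FN=15+26+17=58 → 324/430 = 0.75349
Macro-F1 score = mean = (0.66958 + 0.90286 + 0.91982 + 0.75349) / 4 = 0.8114

0.8114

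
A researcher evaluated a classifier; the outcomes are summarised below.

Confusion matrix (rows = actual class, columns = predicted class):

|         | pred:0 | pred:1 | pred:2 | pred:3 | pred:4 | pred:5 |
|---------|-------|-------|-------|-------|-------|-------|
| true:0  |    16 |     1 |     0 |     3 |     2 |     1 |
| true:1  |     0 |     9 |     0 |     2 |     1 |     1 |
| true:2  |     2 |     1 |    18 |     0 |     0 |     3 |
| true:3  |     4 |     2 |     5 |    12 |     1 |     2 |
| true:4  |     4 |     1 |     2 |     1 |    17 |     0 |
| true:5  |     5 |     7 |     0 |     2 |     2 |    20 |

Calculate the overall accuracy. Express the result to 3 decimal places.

Accuracy = trace / total = (16+9+18+12+17+20=92) / 147 = 92/147 = 0.626

0.626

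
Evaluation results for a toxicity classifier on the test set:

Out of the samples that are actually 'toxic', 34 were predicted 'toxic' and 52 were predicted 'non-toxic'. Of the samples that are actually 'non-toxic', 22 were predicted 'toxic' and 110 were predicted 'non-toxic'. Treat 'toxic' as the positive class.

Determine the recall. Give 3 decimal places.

0.395

Recall = TP/(TP+FN) = 34/(34+52) = 34/86 = 0.395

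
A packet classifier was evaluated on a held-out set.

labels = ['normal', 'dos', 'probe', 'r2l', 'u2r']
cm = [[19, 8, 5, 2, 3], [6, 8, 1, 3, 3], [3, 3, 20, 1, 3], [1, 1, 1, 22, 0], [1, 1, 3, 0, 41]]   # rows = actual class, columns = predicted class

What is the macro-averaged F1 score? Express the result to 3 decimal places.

0.660

Per-class F1 score (2·TP/(2·TP+FP+FN)):
  normal: TP=19, FP=6+3+1+1=11, FN=8+5+2+3=18 → 38/67 = 0.5672
  dos: TP=8, FP=8+3+1+1=13, FN=6+1+3+3=13 → 16/42 = 0.3810
  probe: TP=20, FP=5+1+1+3=10, FN=3+3+1+3=10 → 40/60 = 0.6667
  r2l: TP=22, FP=2+3+1+0=6, FN=1+1+1+0=3 → 44/53 = 0.8302
  u2r: TP=41, FP=3+3+3+0=9, FN=1+1+3+0=5 → 82/96 = 0.8542
Macro-F1 score = mean = (0.5672 + 0.3810 + 0.6667 + 0.8302 + 0.8542) / 5 = 0.660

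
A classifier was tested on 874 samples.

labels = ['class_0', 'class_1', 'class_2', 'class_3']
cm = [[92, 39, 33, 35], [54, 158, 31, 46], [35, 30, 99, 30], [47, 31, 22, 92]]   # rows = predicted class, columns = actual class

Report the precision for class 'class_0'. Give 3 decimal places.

0.462

precision = TP/(TP+FP).
class_0: TP=92, FP=39+33+35=107 → 92/199 = 0.4623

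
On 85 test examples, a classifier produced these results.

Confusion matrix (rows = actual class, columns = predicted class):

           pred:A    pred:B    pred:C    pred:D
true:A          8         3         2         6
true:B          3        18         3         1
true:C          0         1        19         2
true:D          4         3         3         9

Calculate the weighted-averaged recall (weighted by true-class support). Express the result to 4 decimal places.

0.6353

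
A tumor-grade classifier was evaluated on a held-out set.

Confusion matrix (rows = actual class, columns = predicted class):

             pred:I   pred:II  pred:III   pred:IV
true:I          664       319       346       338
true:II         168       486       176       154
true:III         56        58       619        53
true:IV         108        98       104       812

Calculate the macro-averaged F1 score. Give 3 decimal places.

Per-class F1 score (2·TP/(2·TP+FP+FN)):
  I: TP=664, FP=168+56+108=332, FN=319+346+338=1003 → 1328/2663 = 0.4987
  II: TP=486, FP=319+58+98=475, FN=168+176+154=498 → 972/1945 = 0.4997
  III: TP=619, FP=346+176+104=626, FN=56+58+53=167 → 1238/2031 = 0.6096
  IV: TP=812, FP=338+154+53=545, FN=108+98+104=310 → 1624/2479 = 0.6551
Macro-F1 score = mean = (0.4987 + 0.4997 + 0.6096 + 0.6551) / 4 = 0.566

0.566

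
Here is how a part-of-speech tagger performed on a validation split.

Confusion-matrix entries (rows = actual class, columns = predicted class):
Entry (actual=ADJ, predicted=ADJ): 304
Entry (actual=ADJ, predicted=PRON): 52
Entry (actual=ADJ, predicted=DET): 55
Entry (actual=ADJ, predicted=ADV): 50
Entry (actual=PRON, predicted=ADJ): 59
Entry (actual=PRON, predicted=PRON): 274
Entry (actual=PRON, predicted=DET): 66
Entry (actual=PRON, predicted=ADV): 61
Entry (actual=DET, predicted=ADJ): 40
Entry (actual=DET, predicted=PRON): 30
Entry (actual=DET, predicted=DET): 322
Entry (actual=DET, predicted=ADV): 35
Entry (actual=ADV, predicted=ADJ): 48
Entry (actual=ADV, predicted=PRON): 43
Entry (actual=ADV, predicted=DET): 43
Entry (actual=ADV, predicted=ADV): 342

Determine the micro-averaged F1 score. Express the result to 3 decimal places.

0.681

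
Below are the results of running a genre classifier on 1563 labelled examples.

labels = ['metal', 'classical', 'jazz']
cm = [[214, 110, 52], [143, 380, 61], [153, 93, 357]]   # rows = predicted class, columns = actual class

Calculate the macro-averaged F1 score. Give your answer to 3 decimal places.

Per-class F1 score (2·TP/(2·TP+FP+FN)):
  metal: TP=214, FP=110+52=162, FN=143+153=296 → 428/886 = 0.4831
  classical: TP=380, FP=143+61=204, FN=110+93=203 → 760/1167 = 0.6512
  jazz: TP=357, FP=153+93=246, FN=52+61=113 → 714/1073 = 0.6654
Macro-F1 score = mean = (0.4831 + 0.6512 + 0.6654) / 3 = 0.600

0.600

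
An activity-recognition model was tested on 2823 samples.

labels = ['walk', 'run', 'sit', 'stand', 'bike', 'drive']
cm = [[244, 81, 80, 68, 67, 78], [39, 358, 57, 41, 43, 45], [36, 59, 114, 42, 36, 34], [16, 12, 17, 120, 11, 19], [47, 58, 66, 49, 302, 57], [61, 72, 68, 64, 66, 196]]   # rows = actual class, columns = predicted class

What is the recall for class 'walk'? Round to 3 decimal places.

Treat 'walk' as positive and all other classes as negative.
recall = TP/(TP+FN).
walk: TP=244, FN=81+80+68+67+78=374 → 244/618 = 0.3948

0.395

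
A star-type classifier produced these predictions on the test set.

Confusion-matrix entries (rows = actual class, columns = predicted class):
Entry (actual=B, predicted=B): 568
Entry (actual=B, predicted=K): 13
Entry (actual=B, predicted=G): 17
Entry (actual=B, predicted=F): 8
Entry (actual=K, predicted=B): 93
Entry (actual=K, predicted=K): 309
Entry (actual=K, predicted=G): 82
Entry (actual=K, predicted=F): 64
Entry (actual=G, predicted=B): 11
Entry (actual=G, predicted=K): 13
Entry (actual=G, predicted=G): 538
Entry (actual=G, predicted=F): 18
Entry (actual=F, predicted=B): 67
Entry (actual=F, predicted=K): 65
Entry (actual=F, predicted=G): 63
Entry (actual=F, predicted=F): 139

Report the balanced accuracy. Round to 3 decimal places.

Balanced accuracy = mean of per-class recall.
  B: recall = 568/606 = 0.9373
  K: recall = 309/548 = 0.5639
  G: recall = 538/580 = 0.9276
  F: recall = 139/334 = 0.4162
Mean = (0.9373 + 0.5639 + 0.9276 + 0.4162) / 4 = 0.711

0.711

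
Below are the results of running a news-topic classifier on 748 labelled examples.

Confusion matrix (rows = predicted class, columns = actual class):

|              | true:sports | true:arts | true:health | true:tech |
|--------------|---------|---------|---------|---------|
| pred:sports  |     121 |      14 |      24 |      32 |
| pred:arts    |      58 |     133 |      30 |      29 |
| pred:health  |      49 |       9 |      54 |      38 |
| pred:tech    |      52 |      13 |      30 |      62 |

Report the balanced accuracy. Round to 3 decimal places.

Balanced accuracy = mean of per-class recall.
  sports: recall = 121/280 = 0.4321
  arts: recall = 133/169 = 0.7870
  health: recall = 54/138 = 0.3913
  tech: recall = 62/161 = 0.3851
Mean = (0.4321 + 0.7870 + 0.3913 + 0.3851) / 4 = 0.499

0.499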